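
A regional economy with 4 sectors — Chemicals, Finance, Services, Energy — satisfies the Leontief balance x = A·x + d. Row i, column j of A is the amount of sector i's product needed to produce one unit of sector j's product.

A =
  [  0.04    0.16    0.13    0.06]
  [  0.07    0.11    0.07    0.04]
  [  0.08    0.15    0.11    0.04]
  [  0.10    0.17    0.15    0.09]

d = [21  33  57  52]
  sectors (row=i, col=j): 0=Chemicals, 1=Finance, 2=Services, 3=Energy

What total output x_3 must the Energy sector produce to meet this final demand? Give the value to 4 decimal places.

Form M = I − A:
  [  0.96   -0.16   -0.13   -0.06]
  [ -0.07    0.89   -0.07   -0.04]
  [ -0.08   -0.15    0.89   -0.04]
  [ -0.10   -0.17   -0.15    0.91]
Leontief inverse L = M⁻¹:
  [  1.0851    0.2450    0.1931    0.0908]
  [  0.1020    1.1740    0.1179    0.0635]
  [  0.1219    0.2327    1.1714    0.0698]
  [  0.1584    0.2846    0.2363    1.1322]
Total output x = L · d:
  x_0 = 1.0851·21 + 0.2450·33 + 0.1931·57 + 0.0908·52 = 46.5960
  x_1 = 0.1020·21 + 1.1740·33 + 0.1179·57 + 0.0635·52 = 50.9089
  x_2 = 0.1219·21 + 0.2327·33 + 1.1714·57 + 0.0698·52 = 80.6367
  x_3 = 0.1584·21 + 0.2846·33 + 0.2363·57 + 1.1322·52 = 85.0655

85.0655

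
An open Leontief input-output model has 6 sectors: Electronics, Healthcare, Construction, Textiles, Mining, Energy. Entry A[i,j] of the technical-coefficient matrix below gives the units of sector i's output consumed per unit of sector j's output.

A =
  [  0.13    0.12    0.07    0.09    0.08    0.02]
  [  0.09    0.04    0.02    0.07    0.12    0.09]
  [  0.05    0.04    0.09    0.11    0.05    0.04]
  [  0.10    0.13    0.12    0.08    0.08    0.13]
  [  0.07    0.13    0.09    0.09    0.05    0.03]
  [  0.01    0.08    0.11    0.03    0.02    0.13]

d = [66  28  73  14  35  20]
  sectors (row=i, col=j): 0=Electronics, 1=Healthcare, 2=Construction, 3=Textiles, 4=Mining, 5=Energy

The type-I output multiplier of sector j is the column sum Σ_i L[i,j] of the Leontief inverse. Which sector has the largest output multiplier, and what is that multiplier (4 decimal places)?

Form M = I − A:
  [  0.87   -0.12   -0.07   -0.09   -0.08   -0.02]
  [ -0.09    0.96   -0.02   -0.07   -0.12   -0.09]
  [ -0.05   -0.04    0.91   -0.11   -0.05   -0.04]
  [ -0.10   -0.13   -0.12    0.92   -0.08   -0.13]
  [ -0.07   -0.13   -0.09   -0.09    0.95   -0.03]
  [ -0.01   -0.08   -0.11   -0.03   -0.02    0.87]
Leontief inverse L = M⁻¹:
  [  1.2121    0.2084    0.1457    0.1696    0.1522    0.0867]
  [  0.1516    1.1181    0.0888    0.1323    0.1729    0.1490]
  [  0.1057    0.1055    1.1529    0.1690    0.0991    0.0950]
  [  0.1863    0.2307    0.2160    1.1713    0.1594    0.2186]
  [  0.1393    0.2043    0.1578    0.1601    1.1139    0.0939]
  [  0.0509    0.1312    0.1667    0.0796    0.0613    1.1858]
Total output x = L · d:
  x_0 = 1.2121·66 + 0.2084·28 + 0.1457·73 + 0.1696·14 + 0.1522·35 + 0.0867·20 = 105.9023
  x_1 = 0.1516·66 + 1.1181·28 + 0.0888·73 + 0.1323·14 + 0.1729·35 + 0.1490·20 = 58.6773
  x_2 = 0.1057·66 + 0.1055·28 + 1.1529·73 + 0.1690·14 + 0.0991·35 + 0.0950·20 = 101.8271
  x_3 = 0.1863·66 + 0.2307·28 + 0.2160·73 + 1.1713·14 + 0.1594·35 + 0.2186·20 = 60.8738
  x_4 = 0.1393·66 + 0.2043·28 + 0.1578·73 + 0.1601·14 + 1.1139·35 + 0.0939·20 = 69.5468
  x_5 = 0.0509·66 + 0.1312·28 + 0.1667·73 + 0.0796·14 + 0.0613·35 + 1.1858·20 = 46.1739
Output multipliers (column sums of L):
  Electronics: 1.8458
  Healthcare: 1.9982
  Construction: 1.9280
  Textiles: 1.8818
  Mining: 1.7589
  Energy: 1.8290

Healthcare (1.9982)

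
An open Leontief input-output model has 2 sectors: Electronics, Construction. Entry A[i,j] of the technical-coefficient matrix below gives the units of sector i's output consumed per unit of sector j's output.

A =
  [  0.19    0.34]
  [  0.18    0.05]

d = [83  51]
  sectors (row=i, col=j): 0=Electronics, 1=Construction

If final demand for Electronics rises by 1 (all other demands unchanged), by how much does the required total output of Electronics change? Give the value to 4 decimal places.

1.3412

Form M = I − A:
  [  0.81   -0.34]
  [ -0.18    0.95]
Leontief inverse L = M⁻¹:
  [  1.3412    0.4800]
  [  0.2541    1.1436]
Total output x = L · d:
  x_0 = 1.3412·83 + 0.4800·51 = 135.8040
  x_1 = 0.2541·83 + 1.1436·51 = 79.4155
Δx_0 = L[0,0] · Δd_0 = 1.3412 · 1 = 1.3412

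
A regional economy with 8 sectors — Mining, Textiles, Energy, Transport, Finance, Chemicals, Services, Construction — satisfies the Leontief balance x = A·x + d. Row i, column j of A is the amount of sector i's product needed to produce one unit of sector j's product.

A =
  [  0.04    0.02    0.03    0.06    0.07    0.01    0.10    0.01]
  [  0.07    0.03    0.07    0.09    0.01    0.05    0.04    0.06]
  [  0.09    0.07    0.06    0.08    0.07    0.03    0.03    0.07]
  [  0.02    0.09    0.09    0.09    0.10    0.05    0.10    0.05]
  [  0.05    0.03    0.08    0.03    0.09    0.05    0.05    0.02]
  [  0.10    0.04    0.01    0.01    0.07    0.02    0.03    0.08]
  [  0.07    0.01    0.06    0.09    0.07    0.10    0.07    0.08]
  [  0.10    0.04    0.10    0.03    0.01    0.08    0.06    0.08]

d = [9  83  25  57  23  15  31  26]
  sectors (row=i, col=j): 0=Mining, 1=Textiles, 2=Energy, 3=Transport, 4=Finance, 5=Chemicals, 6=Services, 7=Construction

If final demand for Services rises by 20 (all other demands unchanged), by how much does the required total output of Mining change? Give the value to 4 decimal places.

2.8354

Form M = I − A:
  [  0.96   -0.02   -0.03   -0.06   -0.07   -0.01   -0.10   -0.01]
  [ -0.07    0.97   -0.07   -0.09   -0.01   -0.05   -0.04   -0.06]
  [ -0.09   -0.07    0.94   -0.08   -0.07   -0.03   -0.03   -0.07]
  [ -0.02   -0.09   -0.09    0.91   -0.10   -0.05   -0.10   -0.05]
  [ -0.05   -0.03   -0.08   -0.03    0.91   -0.05   -0.05   -0.02]
  [ -0.10   -0.04   -0.01   -0.01   -0.07    0.98   -0.03   -0.08]
  [ -0.07   -0.01   -0.06   -0.09   -0.07   -0.10    0.93   -0.08]
  [ -0.10   -0.04   -0.10   -0.03   -0.01   -0.08   -0.06    0.92]
Leontief inverse L = M⁻¹:
  [  1.0794    0.0456    0.0716    0.1017    0.1151    0.0447    0.1418    0.0444]
  [  0.1215    1.0657    0.1195    0.1392    0.0604    0.0872    0.0905    0.1042]
  [  0.1488    0.1093    1.1197    0.1367    0.1276    0.0735    0.0884    0.1182]
  [  0.0933    0.1373    0.1625    1.1598    0.1709    0.1070    0.1658    0.1128]
  [  0.0985    0.0598    0.1246    0.0729    1.1390    0.0839    0.0927    0.0585]
  [  0.1422    0.0629    0.0505    0.0459    0.1081    1.0509    0.0715    0.1119]
  [  0.1380    0.0531    0.1227    0.1479    0.1370    0.1492    1.1333    0.1368]
  [  0.1643    0.0772    0.1537    0.0842    0.0653    0.1222    0.1155    1.1321]
Total output x = L · d:
  x_0 = 1.0794·9 + 0.0456·83 + 0.0716·25 + 0.1017·57 + 0.1151·23 + 0.0447·15 + 0.1418·31 + 0.0444·26 = 29.9518
  x_1 = 0.1215·9 + 1.0657·83 + 0.1195·25 + 0.1392·57 + 0.0604·23 + 0.0872·15 + 0.0905·31 + 0.1042·26 = 108.6816
  x_2 = 0.1488·9 + 0.1093·83 + 1.1197·25 + 0.1367·57 + 0.1276·23 + 0.0735·15 + 0.0884·31 + 0.1182·26 = 56.0473
  x_3 = 0.0933·9 + 0.1373·83 + 0.1625·25 + 1.1598·57 + 0.1709·23 + 0.1070·15 + 0.1658·31 + 0.1128·26 = 96.0187
  x_4 = 0.0985·9 + 0.0598·83 + 0.1246·25 + 0.0729·57 + 1.1390·23 + 0.0839·15 + 0.0927·31 + 0.0585·26 = 44.9771
  x_5 = 0.1422·9 + 0.0629·83 + 0.0505·25 + 0.0459·57 + 0.1081·23 + 1.0509·15 + 0.0715·31 + 0.1119·26 = 33.7540
  x_6 = 0.1380·9 + 0.0531·83 + 0.1227·25 + 0.1479·57 + 0.1370·23 + 0.1492·15 + 1.1333·31 + 0.1368·26 = 61.2283
  x_7 = 0.1643·9 + 0.0772·83 + 0.1537·25 + 0.0842·57 + 0.0653·23 + 0.1222·15 + 0.1155·31 + 1.1321·26 = 52.8821
Δx_0 = L[0,6] · Δd_6 = 0.1418 · 20 = 2.8354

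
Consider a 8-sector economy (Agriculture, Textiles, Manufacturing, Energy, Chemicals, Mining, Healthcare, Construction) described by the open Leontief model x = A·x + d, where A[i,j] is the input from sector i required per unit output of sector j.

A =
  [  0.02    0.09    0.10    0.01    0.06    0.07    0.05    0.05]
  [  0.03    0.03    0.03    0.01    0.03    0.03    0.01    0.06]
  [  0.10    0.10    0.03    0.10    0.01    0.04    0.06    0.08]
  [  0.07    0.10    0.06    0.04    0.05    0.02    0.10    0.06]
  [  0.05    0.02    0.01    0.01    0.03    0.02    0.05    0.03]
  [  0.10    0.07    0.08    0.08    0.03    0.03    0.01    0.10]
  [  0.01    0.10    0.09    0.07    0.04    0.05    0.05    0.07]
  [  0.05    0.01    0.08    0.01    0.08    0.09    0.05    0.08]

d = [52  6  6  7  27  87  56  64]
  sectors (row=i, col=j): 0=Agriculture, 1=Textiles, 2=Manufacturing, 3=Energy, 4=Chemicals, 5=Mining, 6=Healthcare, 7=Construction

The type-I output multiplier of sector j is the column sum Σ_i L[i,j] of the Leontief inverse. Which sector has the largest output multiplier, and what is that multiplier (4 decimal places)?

Form M = I − A:
  [  0.98   -0.09   -0.10   -0.01   -0.06   -0.07   -0.05   -0.05]
  [ -0.03    0.97   -0.03   -0.01   -0.03   -0.03   -0.01   -0.06]
  [ -0.10   -0.10    0.97   -0.10   -0.01   -0.04   -0.06   -0.08]
  [ -0.07   -0.10   -0.06    0.96   -0.05   -0.02   -0.10   -0.06]
  [ -0.05   -0.02   -0.01   -0.01    0.97   -0.02   -0.05   -0.03]
  [ -0.10   -0.07   -0.08   -0.08   -0.03    0.97   -0.01   -0.10]
  [ -0.01   -0.10   -0.09   -0.07   -0.04   -0.05    0.95   -0.07]
  [ -0.05   -0.01   -0.08   -0.01   -0.08   -0.09   -0.05    0.92]
Leontief inverse L = M⁻¹:
  [  1.0633    0.1366    0.1421    0.0439    0.0887    0.1033    0.0821    0.1023]
  [  0.0516    1.0520    0.0536    0.0246    0.0474    0.0494    0.0273    0.0867]
  [  0.1444    0.1582    1.0873    0.1327    0.0502    0.0822    0.1028    0.1398]
  [  0.1103    0.1537    0.1106    1.0730    0.0851    0.0590    0.1385    0.1153]
  [  0.0674    0.0441    0.0345    0.0243    1.0465    0.0382    0.0671    0.0545]
  [  0.1468    0.1247    0.1329    0.1122    0.0684    1.0719    0.0524    0.1577]
  [  0.0560    0.1512    0.1361    0.1049    0.0729    0.0858    1.0882    0.1261]
  [  0.0954    0.0585    0.1275    0.0446    0.1123    0.1268    0.0853    1.1339]
Total output x = L · d:
  x_0 = 1.0633·52 + 0.1366·6 + 0.1421·6 + 0.0439·7 + 0.0887·27 + 0.1033·87 + 0.0821·56 + 0.1023·64 = 79.8003
  x_1 = 0.0516·52 + 1.0520·6 + 0.0536·6 + 0.0246·7 + 0.0474·27 + 0.0494·87 + 0.0273·56 + 0.0867·64 = 22.1439
  x_2 = 0.1444·52 + 0.1582·6 + 1.0873·6 + 0.1327·7 + 0.0502·27 + 0.0822·87 + 0.1028·56 + 0.1398·64 = 39.1143
  x_3 = 0.1103·52 + 0.1537·6 + 0.1106·6 + 1.0730·7 + 0.0851·27 + 0.0590·87 + 0.1385·56 + 0.1153·64 = 37.4030
  x_4 = 0.0674·52 + 0.0441·6 + 0.0345·6 + 0.0243·7 + 1.0465·27 + 0.0382·87 + 0.0671·56 + 0.0545·64 = 42.9737
  x_5 = 0.1468·52 + 0.1247·6 + 0.1329·6 + 0.1122·7 + 0.0684·27 + 1.0719·87 + 0.0524·56 + 0.1577·64 = 118.1014
  x_6 = 0.0560·52 + 0.1512·6 + 0.1361·6 + 0.1049·7 + 0.0729·27 + 0.0858·87 + 1.0882·56 + 0.1261·64 = 83.8112
  x_7 = 0.0954·52 + 0.0585·6 + 0.1275·6 + 0.0446·7 + 0.1123·27 + 0.1268·87 + 0.0853·56 + 1.1339·64 = 97.7959
Output multipliers (column sums of L):
  Agriculture: 1.7352
  Textiles: 1.8792
  Manufacturing: 1.8245
  Energy: 1.5603
  Chemicals: 1.5714
  Mining: 1.6166
  Healthcare: 1.6438
  Construction: 1.9163

Construction (1.9163)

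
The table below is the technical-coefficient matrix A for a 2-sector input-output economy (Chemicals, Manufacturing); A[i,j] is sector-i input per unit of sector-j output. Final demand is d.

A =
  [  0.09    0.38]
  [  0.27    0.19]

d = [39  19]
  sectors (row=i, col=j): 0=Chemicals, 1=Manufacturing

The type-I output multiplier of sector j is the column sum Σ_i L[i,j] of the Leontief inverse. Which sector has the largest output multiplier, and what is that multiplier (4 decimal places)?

Manufacturing (2.0331)

Form M = I − A:
  [  0.91   -0.38]
  [ -0.27    0.81]
Leontief inverse L = M⁻¹:
  [  1.2766    0.5989]
  [  0.4255    1.4342]
Total output x = L · d:
  x_0 = 1.2766·39 + 0.5989·19 = 61.1663
  x_1 = 0.4255·39 + 1.4342·19 = 43.8455
Output multipliers (column sums of L):
  Chemicals: 1.7021
  Manufacturing: 2.0331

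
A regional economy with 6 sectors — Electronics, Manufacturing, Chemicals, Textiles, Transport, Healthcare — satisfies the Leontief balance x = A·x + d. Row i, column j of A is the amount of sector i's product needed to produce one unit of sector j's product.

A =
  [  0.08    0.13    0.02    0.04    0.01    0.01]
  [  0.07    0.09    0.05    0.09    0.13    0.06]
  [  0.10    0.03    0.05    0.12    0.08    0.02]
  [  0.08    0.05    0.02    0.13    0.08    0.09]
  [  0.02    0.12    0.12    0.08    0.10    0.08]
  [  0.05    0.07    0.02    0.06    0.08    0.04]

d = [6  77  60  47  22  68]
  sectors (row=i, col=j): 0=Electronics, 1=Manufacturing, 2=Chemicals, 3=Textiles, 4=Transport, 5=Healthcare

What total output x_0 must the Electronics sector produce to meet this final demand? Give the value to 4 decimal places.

Form M = I − A:
  [  0.92   -0.13   -0.02   -0.04   -0.01   -0.01]
  [ -0.07    0.91   -0.05   -0.09   -0.13   -0.06]
  [ -0.10   -0.03    0.95   -0.12   -0.08   -0.02]
  [ -0.08   -0.05   -0.02    0.87   -0.08   -0.09]
  [ -0.02   -0.12   -0.12   -0.08    0.90   -0.08]
  [ -0.05   -0.07   -0.02   -0.06   -0.08    0.96]
Leontief inverse L = M⁻¹:
  [  1.1150    0.1747    0.0417    0.0823    0.0518    0.0354]
  [  0.1235    1.1638    0.0952    0.1653    0.2023    0.1084]
  [  0.1461    0.0883    1.0820    0.1812    0.1318    0.0575]
  [  0.1291    0.1149    0.0546    1.1970    0.1412    0.1336]
  [  0.0797    0.1916    0.1671    0.1641    1.1807    0.1301]
  [  0.0848    0.1189    0.0490    0.1086    0.1274    1.0718]
Total output x = L · d:
  x_0 = 1.1150·6 + 0.1747·77 + 0.0417·60 + 0.0823·47 + 0.0518·22 + 0.0354·68 = 30.0635
  x_1 = 0.1235·6 + 1.1638·77 + 0.0952·60 + 0.1653·47 + 0.2023·22 + 0.1084·68 = 115.6468
  x_2 = 0.1461·6 + 0.0883·77 + 1.0820·60 + 0.1812·47 + 0.1318·22 + 0.0575·68 = 87.9251
  x_3 = 0.1291·6 + 0.1149·77 + 0.0546·60 + 1.1970·47 + 0.1412·22 + 0.1336·68 = 81.3503
  x_4 = 0.0797·6 + 0.1916·77 + 0.1671·60 + 0.1641·47 + 1.1807·22 + 0.1301·68 = 67.7885
  x_5 = 0.0848·6 + 0.1189·77 + 0.0490·60 + 0.1086·47 + 0.1274·22 + 1.0718·68 = 93.3969

30.0635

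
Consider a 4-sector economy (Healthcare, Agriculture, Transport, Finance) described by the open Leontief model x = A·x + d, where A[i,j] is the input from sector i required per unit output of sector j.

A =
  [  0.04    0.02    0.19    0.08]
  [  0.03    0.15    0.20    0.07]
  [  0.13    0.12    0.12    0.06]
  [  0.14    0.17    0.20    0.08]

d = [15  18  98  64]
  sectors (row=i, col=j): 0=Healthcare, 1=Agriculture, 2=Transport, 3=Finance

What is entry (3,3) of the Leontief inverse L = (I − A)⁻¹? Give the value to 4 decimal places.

L[3,3] = 1.1534

Form M = I − A:
  [  0.96   -0.02   -0.19   -0.08]
  [ -0.03    0.85   -0.20   -0.07]
  [ -0.13   -0.12    0.88   -0.06]
  [ -0.14   -0.17   -0.20    0.92]
Leontief inverse L = M⁻¹:
  [  1.1009    0.0905    0.2858    0.1213]
  [  0.1029    1.2514    0.3353    0.1260]
  [  0.1922    0.2037    1.2500    0.1137]
  [  0.2283    0.2893    0.3772    1.1534]
Total output x = L · d:
  x_0 = 1.1009·15 + 0.0905·18 + 0.2858·98 + 0.1213·64 = 53.9128
  x_1 = 0.1029·15 + 1.2514·18 + 0.3353·98 + 0.1260·64 = 64.9918
  x_2 = 0.1922·15 + 0.2037·18 + 1.2500·98 + 0.1137·64 = 136.3326
  x_3 = 0.2283·15 + 0.2893·18 + 0.3772·98 + 1.1534·64 = 119.4162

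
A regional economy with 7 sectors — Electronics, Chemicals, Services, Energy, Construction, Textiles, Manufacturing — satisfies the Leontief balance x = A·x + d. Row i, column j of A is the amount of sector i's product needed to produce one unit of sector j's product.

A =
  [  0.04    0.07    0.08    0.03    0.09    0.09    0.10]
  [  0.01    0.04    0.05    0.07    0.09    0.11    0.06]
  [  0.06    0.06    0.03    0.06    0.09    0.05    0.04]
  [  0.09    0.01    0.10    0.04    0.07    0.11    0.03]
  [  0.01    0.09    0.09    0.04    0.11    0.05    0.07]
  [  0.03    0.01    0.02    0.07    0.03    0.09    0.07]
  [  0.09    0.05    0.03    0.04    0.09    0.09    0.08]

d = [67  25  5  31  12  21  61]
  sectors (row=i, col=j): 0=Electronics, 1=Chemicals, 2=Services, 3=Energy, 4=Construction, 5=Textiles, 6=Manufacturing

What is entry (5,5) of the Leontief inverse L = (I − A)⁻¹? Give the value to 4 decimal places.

Form M = I − A:
  [  0.96   -0.07   -0.08   -0.03   -0.09   -0.09   -0.10]
  [ -0.01    0.96   -0.05   -0.07   -0.09   -0.11   -0.06]
  [ -0.06   -0.06    0.97   -0.06   -0.09   -0.05   -0.04]
  [ -0.09   -0.01   -0.10    0.96   -0.07   -0.11   -0.03]
  [ -0.01   -0.09   -0.09   -0.04    0.89   -0.05   -0.07]
  [ -0.03   -0.01   -0.02   -0.07   -0.03    0.91   -0.07]
  [ -0.09   -0.05   -0.03   -0.04   -0.09   -0.09    0.92]
Leontief inverse L = M⁻¹:
  [  1.0791    0.1122    0.1255    0.0747    0.1603    0.1605    0.1569]
  [  0.0438    1.0728    0.0905    0.1083    0.1471    0.1707    0.1064]
  [  0.0896    0.0937    1.0712    0.0940    0.1464    0.1068    0.0848]
  [  0.1249    0.0475    0.1422    1.0792    0.1307    0.1716    0.0810]
  [  0.0445    0.1303    0.1341    0.0816    1.1772    0.1139    0.1201]
  [  0.0588    0.0324    0.0499    0.0976    0.0710    1.1376    0.1058]
  [  0.1264    0.0903    0.0763    0.0807    0.1562    0.1584    1.1365]
Total output x = L · d:
  x_0 = 1.0791·67 + 0.1122·25 + 0.1255·5 + 0.0747·31 + 0.1603·12 + 0.1605·21 + 0.1569·61 = 92.9113
  x_1 = 0.0438·67 + 1.0728·25 + 0.0905·5 + 0.1083·31 + 0.1471·12 + 0.1707·21 + 0.1064·61 = 45.4009
  x_2 = 0.0896·67 + 0.0937·25 + 1.0712·5 + 0.0940·31 + 0.1464·12 + 0.1068·21 + 0.0848·61 = 25.7843
  x_3 = 0.1249·67 + 0.0475·25 + 0.1422·5 + 1.0792·31 + 0.1307·12 + 0.1716·21 + 0.0810·61 = 53.8362
  x_4 = 0.0445·67 + 0.1303·25 + 0.1341·5 + 0.0816·31 + 1.1772·12 + 0.1139·21 + 0.1201·61 = 33.2808
  x_5 = 0.0588·67 + 0.0324·25 + 0.0499·5 + 0.0976·31 + 0.0710·12 + 1.1376·21 + 0.1058·61 = 39.2236
  x_6 = 0.1264·67 + 0.0903·25 + 0.0763·5 + 0.0807·31 + 0.1562·12 + 0.1584·21 + 1.1365·61 = 88.1352

L[5,5] = 1.1376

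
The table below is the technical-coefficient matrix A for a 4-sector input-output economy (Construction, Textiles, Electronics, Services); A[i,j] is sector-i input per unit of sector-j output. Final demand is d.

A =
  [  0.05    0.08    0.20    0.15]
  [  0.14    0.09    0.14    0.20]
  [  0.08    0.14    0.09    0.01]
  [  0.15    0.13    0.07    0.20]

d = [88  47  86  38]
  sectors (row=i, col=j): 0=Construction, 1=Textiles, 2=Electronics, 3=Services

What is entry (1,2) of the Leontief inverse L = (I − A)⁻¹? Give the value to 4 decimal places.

L[1,2] = 0.2707

Form M = I − A:
  [  0.95   -0.08   -0.20   -0.15]
  [ -0.14    0.91   -0.14   -0.20]
  [ -0.08   -0.14    0.91   -0.01]
  [ -0.15   -0.13   -0.07    0.80]
Leontief inverse L = M⁻¹:
  [  1.1471    0.1850    0.3010    0.2651]
  [  0.2578    1.2140    0.2707    0.3552]
  [  0.1435    0.2058    1.1692    0.0930]
  [  0.2695    0.2500    0.2027    1.3656]
Total output x = L · d:
  x_0 = 1.1471·88 + 0.1850·47 + 0.3010·86 + 0.2651·38 = 145.5974
  x_1 = 0.2578·88 + 1.2140·47 + 0.2707·86 + 0.3552·38 = 116.5230
  x_2 = 0.1435·88 + 0.2058·47 + 1.1692·86 + 0.0930·38 = 126.3834
  x_3 = 0.2695·88 + 0.2500·47 + 0.2027·86 + 1.3656·38 = 104.7930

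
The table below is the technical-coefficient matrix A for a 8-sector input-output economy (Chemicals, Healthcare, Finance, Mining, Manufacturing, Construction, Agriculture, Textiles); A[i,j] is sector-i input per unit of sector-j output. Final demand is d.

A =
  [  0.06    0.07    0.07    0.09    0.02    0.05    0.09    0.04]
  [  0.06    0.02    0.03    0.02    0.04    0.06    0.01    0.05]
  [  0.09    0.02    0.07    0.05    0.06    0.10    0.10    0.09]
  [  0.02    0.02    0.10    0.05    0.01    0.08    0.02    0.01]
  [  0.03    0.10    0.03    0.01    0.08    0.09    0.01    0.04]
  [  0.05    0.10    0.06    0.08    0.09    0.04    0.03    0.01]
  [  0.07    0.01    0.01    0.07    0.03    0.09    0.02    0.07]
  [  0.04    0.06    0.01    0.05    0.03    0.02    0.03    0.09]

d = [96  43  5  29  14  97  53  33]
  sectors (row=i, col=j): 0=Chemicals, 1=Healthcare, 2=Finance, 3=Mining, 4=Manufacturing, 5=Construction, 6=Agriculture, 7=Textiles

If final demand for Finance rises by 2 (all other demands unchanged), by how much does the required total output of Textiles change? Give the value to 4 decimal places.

Form M = I − A:
  [  0.94   -0.07   -0.07   -0.09   -0.02   -0.05   -0.09   -0.04]
  [ -0.06    0.98   -0.03   -0.02   -0.04   -0.06   -0.01   -0.05]
  [ -0.09   -0.02    0.93   -0.05   -0.06   -0.10   -0.10   -0.09]
  [ -0.02   -0.02   -0.10    0.95   -0.01   -0.08   -0.02   -0.01]
  [ -0.03   -0.10   -0.03   -0.01    0.92   -0.09   -0.01   -0.04]
  [ -0.05   -0.10   -0.06   -0.08   -0.09    0.96   -0.03   -0.01]
  [ -0.07   -0.01   -0.01   -0.07   -0.03   -0.09    0.98   -0.07]
  [ -0.04   -0.06   -0.01   -0.05   -0.03   -0.02   -0.03    0.91]
Leontief inverse L = M⁻¹:
  [  1.1041    0.1064    0.1118    0.1354    0.0543    0.1054    0.1229    0.0799]
  [  0.0854    1.0491    0.0544    0.0474    0.0637    0.0900    0.0307    0.0734]
  [  0.1422    0.0724    1.1166    0.1063    0.1053    0.1630    0.1402    0.1390]
  [  0.0510    0.0469    0.1313    1.0810    0.0377    0.1179    0.0457    0.0362]
  [  0.0632    0.1382    0.0590    0.0407    1.1147    0.1304    0.0316    0.0695]
  [  0.0893    0.1385    0.0994    0.1166    0.1260    1.0933    0.0583    0.0447]
  [  0.0997    0.0455    0.0426    0.1059    0.0577    0.1266    1.0440    0.0965]
  [  0.0659    0.0863    0.0335    0.0770    0.0512    0.0513    0.0482    1.1172]
Total output x = L · d:
  x_0 = 1.1041·96 + 0.1064·43 + 0.1118·5 + 0.1354·29 + 0.0543·14 + 0.1054·97 + 0.1229·53 + 0.0799·33 = 135.1836
  x_1 = 0.0854·96 + 1.0491·43 + 0.0544·5 + 0.0474·29 + 0.0637·14 + 0.0900·97 + 0.0307·53 + 0.0734·33 = 68.6322
  x_2 = 0.1422·96 + 0.0724·43 + 1.1166·5 + 0.1063·29 + 0.1053·14 + 0.1630·97 + 0.1402·53 + 0.1390·33 = 54.7363
  x_3 = 0.0510·96 + 0.0469·43 + 0.1313·5 + 1.0810·29 + 0.0377·14 + 0.1179·97 + 0.0457·53 + 0.0362·33 = 54.4978
  x_4 = 0.0632·96 + 0.1382·43 + 0.0590·5 + 0.0407·29 + 1.1147·14 + 0.1304·97 + 0.0316·53 + 0.0695·33 = 45.6980
  x_5 = 0.0893·96 + 0.1385·43 + 0.0994·5 + 0.1166·29 + 0.1260·14 + 1.0933·97 + 0.0583·53 + 0.0447·33 = 130.7782
  x_6 = 0.0997·96 + 0.0455·43 + 0.0426·5 + 0.1059·29 + 0.0577·14 + 0.1266·97 + 1.0440·53 + 0.0965·33 = 86.4095
  x_7 = 0.0659·96 + 0.0863·43 + 0.0335·5 + 0.0770·29 + 0.0512·14 + 0.0513·97 + 0.0482·53 + 1.1172·33 = 57.5564
Δx_7 = L[7,2] · Δd_2 = 0.0335 · 2 = 0.0670

0.0670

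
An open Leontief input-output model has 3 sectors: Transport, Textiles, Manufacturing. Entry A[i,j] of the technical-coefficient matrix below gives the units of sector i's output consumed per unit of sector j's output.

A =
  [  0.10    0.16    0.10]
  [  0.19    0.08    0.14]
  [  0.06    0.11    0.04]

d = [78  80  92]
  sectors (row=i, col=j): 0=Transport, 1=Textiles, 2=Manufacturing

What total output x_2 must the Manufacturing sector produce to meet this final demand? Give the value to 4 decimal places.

118.4616

Form M = I − A:
  [  0.90   -0.16   -0.10]
  [ -0.19    0.92   -0.14]
  [ -0.06   -0.11    0.96]
Leontief inverse L = M⁻¹:
  [  1.1682    0.2216    0.1540]
  [  0.2568    1.1550    0.1952]
  [  0.1024    0.1462    1.0737]
Total output x = L · d:
  x_0 = 1.1682·78 + 0.2216·80 + 0.1540·92 = 123.0090
  x_1 = 0.2568·78 + 1.1550·80 + 0.1952·92 = 130.3873
  x_2 = 0.1024·78 + 0.1462·80 + 1.0737·92 = 118.4616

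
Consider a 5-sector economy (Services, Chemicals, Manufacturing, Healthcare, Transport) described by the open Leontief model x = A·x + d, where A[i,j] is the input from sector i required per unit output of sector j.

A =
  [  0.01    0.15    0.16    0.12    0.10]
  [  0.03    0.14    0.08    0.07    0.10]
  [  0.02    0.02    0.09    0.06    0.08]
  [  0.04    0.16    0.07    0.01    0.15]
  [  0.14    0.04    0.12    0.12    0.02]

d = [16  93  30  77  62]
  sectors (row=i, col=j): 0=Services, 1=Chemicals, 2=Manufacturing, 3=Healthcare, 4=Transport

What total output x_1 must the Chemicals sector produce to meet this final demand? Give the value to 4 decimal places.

Form M = I − A:
  [  0.99   -0.15   -0.16   -0.12   -0.10]
  [ -0.03    0.86   -0.08   -0.07   -0.10]
  [ -0.02   -0.02    0.91   -0.06   -0.08]
  [ -0.04   -0.16   -0.07    0.99   -0.15]
  [ -0.14   -0.04   -0.12   -0.12    0.98]
Leontief inverse L = M⁻¹:
  [  1.0546    0.2315    0.2432    0.1806    0.1787]
  [  0.0673    1.2082    0.1487    0.1221    0.1610]
  [  0.0449    0.0569    1.1344    0.0924    0.1171]
  [  0.0823    0.2264    0.1440    1.0699    0.2070]
  [  0.1690    0.1171    0.1973    0.1731    1.0922]
Total output x = L · d:
  x_0 = 1.0546·16 + 0.2315·93 + 0.2432·30 + 0.1806·77 + 0.1787·62 = 70.6901
  x_1 = 0.0673·16 + 1.2082·93 + 0.1487·30 + 0.1221·77 + 0.1610·62 = 137.2826
  x_2 = 0.0449·16 + 0.0569·93 + 1.1344·30 + 0.0924·77 + 0.1171·62 = 54.4157
  x_3 = 0.0823·16 + 0.2264·93 + 0.1440·30 + 1.0699·77 + 0.2070·62 = 121.9046
  x_4 = 0.1690·16 + 0.1171·93 + 0.1973·30 + 0.1731·77 + 1.0922·62 = 100.5575

137.2826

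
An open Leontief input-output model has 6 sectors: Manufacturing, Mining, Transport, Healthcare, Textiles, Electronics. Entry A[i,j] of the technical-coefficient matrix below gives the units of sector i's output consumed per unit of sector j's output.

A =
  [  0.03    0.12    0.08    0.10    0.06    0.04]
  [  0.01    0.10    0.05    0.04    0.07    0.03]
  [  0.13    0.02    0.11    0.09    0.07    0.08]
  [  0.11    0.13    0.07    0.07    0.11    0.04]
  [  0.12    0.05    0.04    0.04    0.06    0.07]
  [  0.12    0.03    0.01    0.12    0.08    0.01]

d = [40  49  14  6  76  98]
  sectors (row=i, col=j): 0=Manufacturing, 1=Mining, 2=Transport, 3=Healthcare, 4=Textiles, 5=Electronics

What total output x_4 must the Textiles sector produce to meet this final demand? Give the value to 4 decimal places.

Form M = I − A:
  [  0.97   -0.12   -0.08   -0.10   -0.06   -0.04]
  [ -0.01    0.90   -0.05   -0.04   -0.07   -0.03]
  [ -0.13   -0.02    0.89   -0.09   -0.07   -0.08]
  [ -0.11   -0.13   -0.07    0.93   -0.11   -0.04]
  [ -0.12   -0.05   -0.04   -0.04    0.94   -0.07]
  [ -0.12   -0.03   -0.01   -0.12   -0.08    0.99]
Leontief inverse L = M⁻¹:
  [  1.0904    0.1790    0.1261    0.1517    0.1164    0.0740]
  [  0.0506    1.1380    0.0797    0.0736    0.1071    0.0535]
  [  0.2074    0.0884    1.1673    0.1606    0.1359    0.1215]
  [  0.1793    0.2029    0.1255    1.1335    0.1755    0.0817]
  [  0.1711    0.1025    0.0791    0.0908    1.1073    0.0984]
  [  0.1714    0.0900    0.0511    0.1670    0.1295    1.0398]
Total output x = L · d:
  x_0 = 1.0904·40 + 0.1790·49 + 0.1261·14 + 0.1517·6 + 0.1164·76 + 0.0740·98 = 71.1646
  x_1 = 0.0506·40 + 1.1380·49 + 0.0797·14 + 0.0736·6 + 0.1071·76 + 0.0535·98 = 72.7267
  x_2 = 0.2074·40 + 0.0884·49 + 1.1673·14 + 0.1606·6 + 0.1359·76 + 0.1215·98 = 52.1650
  x_3 = 0.1793·40 + 0.2029·49 + 0.1255·14 + 1.1335·6 + 0.1755·76 + 0.0817·98 = 47.0185
  x_4 = 0.1711·40 + 0.1025·49 + 0.0791·14 + 0.0908·6 + 1.1073·76 + 0.0984·98 = 107.3124
  x_5 = 0.1714·40 + 0.0900·49 + 0.0511·14 + 0.1670·6 + 0.1295·76 + 1.0398·98 = 124.7176

107.3124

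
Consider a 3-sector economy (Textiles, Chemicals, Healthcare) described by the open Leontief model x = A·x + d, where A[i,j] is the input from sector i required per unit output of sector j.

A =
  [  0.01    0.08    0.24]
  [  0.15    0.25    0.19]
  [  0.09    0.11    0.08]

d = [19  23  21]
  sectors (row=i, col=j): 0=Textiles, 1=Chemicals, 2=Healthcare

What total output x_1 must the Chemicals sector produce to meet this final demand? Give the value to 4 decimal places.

Form M = I − A:
  [  0.99   -0.08   -0.24]
  [ -0.15    0.75   -0.19]
  [ -0.09   -0.11    0.92]
Leontief inverse L = M⁻¹:
  [  1.0623    0.1588    0.3099]
  [  0.2463    1.4118    0.3558]
  [  0.1334    0.1843    1.1598]
Total output x = L · d:
  x_0 = 1.0623·19 + 0.1588·23 + 0.3099·21 = 30.3443
  x_1 = 0.2463·19 + 1.4118·23 + 0.3558·21 = 44.6217
  x_2 = 0.1334·19 + 0.1843·23 + 1.1598·21 = 31.1298

44.6217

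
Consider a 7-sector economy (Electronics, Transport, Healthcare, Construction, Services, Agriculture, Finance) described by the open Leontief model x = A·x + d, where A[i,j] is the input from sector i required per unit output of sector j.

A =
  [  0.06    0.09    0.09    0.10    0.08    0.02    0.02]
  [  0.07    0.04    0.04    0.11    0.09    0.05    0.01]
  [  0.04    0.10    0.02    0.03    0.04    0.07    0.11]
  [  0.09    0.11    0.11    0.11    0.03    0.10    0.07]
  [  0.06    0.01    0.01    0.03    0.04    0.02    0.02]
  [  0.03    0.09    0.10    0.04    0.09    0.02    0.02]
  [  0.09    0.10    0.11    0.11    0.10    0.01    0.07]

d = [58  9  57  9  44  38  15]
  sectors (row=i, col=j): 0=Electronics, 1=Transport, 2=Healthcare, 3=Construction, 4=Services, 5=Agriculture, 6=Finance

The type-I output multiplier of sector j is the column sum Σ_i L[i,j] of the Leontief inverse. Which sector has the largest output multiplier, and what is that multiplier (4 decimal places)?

Form M = I − A:
  [  0.94   -0.09   -0.09   -0.10   -0.08   -0.02   -0.02]
  [ -0.07    0.96   -0.04   -0.11   -0.09   -0.05   -0.01]
  [ -0.04   -0.10    0.98   -0.03   -0.04   -0.07   -0.11]
  [ -0.09   -0.11   -0.11    0.89   -0.03   -0.10   -0.07]
  [ -0.06   -0.01   -0.01   -0.03    0.96   -0.02   -0.02]
  [ -0.03   -0.09   -0.10   -0.04   -0.09    0.98   -0.02]
  [ -0.09   -0.10   -0.11   -0.11   -0.10   -0.01    0.93]
Leontief inverse L = M⁻¹:
  [  1.1124    0.1507    0.1406    0.1627    0.1295    0.0603    0.0585]
  [  0.1162    1.0943    0.0885    0.1648    0.1334    0.0845    0.0418]
  [  0.0885    0.1553    1.0719    0.0903    0.0934    0.0989    0.1413]
  [  0.1610    0.2003    0.1880    1.1984    0.1047    0.1526    0.1236]
  [  0.0815    0.0353    0.0333    0.0561    1.0616    0.0336    0.0338]
  [  0.0711    0.1360    0.1362    0.0873    0.1309    1.0506    0.0511]
  [  0.1592    0.1796    0.1772    0.1929    0.1659    0.0596    1.1209]
Total output x = L · d:
  x_0 = 1.1124·58 + 0.1507·9 + 0.1406·57 + 0.1627·9 + 0.1295·44 + 0.0603·38 + 0.0585·15 = 84.2193
  x_1 = 0.1162·58 + 1.0943·9 + 0.0885·57 + 0.1648·9 + 0.1334·44 + 0.0845·38 + 0.0418·15 = 32.8270
  x_2 = 0.0885·58 + 0.1553·9 + 1.0719·57 + 0.0903·9 + 0.0934·44 + 0.0989·38 + 0.1413·15 = 78.4252
  x_3 = 0.1610·58 + 0.2003·9 + 0.1880·57 + 1.1984·9 + 0.1047·44 + 0.1526·38 + 0.1236·15 = 44.9034
  x_4 = 0.0815·58 + 0.0353·9 + 0.0333·57 + 0.0561·9 + 1.0616·44 + 0.0336·38 + 0.0338·15 = 55.9384
  x_5 = 0.0711·58 + 0.1360·9 + 0.1362·57 + 0.0873·9 + 0.1309·44 + 1.0506·38 + 0.0511·15 = 60.3422
  x_6 = 0.1592·58 + 0.1796·9 + 0.1772·57 + 0.1929·9 + 0.1659·44 + 0.0596·38 + 1.1209·15 = 49.0600
Output multipliers (column sums of L):
  Electronics: 1.7899
  Transport: 1.9514
  Healthcare: 1.8356
  Construction: 1.9525
  Services: 1.8193
  Agriculture: 1.5400
  Finance: 1.5711

Construction (1.9525)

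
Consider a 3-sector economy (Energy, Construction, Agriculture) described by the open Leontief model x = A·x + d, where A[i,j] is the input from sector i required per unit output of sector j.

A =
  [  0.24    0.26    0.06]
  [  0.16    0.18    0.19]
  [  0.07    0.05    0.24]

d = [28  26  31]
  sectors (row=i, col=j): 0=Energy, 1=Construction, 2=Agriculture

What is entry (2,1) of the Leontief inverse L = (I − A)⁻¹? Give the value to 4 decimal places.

Form M = I − A:
  [  0.76   -0.26   -0.06]
  [ -0.16    0.82   -0.19]
  [ -0.07   -0.05    0.76]
Leontief inverse L = M⁻¹:
  [  1.4358    0.4693    0.2307]
  [  0.3156    1.3416    0.3603]
  [  0.1530    0.1315    1.3607]
Total output x = L · d:
  x_0 = 1.4358·28 + 0.4693·26 + 0.2307·31 = 59.5577
  x_1 = 0.3156·28 + 1.3416·26 + 0.3603·31 = 54.8873
  x_2 = 0.1530·28 + 0.1315·26 + 1.3607·31 = 49.8861

L[2,1] = 0.1315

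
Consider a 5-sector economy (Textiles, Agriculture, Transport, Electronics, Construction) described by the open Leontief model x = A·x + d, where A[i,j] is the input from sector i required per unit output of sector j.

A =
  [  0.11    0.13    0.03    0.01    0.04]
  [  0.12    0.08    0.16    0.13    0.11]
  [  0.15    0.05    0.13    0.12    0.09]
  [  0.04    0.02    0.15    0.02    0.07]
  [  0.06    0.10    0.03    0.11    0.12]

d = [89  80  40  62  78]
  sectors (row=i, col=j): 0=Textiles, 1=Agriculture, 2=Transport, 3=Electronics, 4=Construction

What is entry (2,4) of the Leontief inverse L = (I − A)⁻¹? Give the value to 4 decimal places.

Form M = I − A:
  [  0.89   -0.13   -0.03   -0.01   -0.04]
  [ -0.12    0.92   -0.16   -0.13   -0.11]
  [ -0.15   -0.05    0.87   -0.12   -0.09]
  [ -0.04   -0.02   -0.15    0.98   -0.07]
  [ -0.06   -0.10   -0.03   -0.11    0.88]
Leontief inverse L = M⁻¹:
  [  1.1712    0.1811    0.0865    0.0566    0.0892]
  [  0.2237    1.1591    0.2641    0.2107    0.1988]
  [  0.2413    0.1224    1.2181    0.1864    0.1657]
  [  0.0983    0.0609    0.2027    1.0675    0.1177]
  [  0.1258    0.1559    0.1028    0.1676    1.1854]
Total output x = L · d:
  x_0 = 1.1712·89 + 0.1811·80 + 0.0865·40 + 0.0566·62 + 0.0892·78 = 132.6518
  x_1 = 0.2237·89 + 1.1591·80 + 0.2641·40 + 0.2107·62 + 0.1988·78 = 151.7675
  x_2 = 0.2413·89 + 0.1224·80 + 1.2181·40 + 0.1864·62 + 0.1657·78 = 104.4762
  x_3 = 0.0983·89 + 0.0609·80 + 0.2027·40 + 1.0675·62 + 0.1177·78 = 97.0987
  x_4 = 0.1258·89 + 0.1559·80 + 0.1028·40 + 0.1676·62 + 1.1854·78 = 130.6261

L[2,4] = 0.1657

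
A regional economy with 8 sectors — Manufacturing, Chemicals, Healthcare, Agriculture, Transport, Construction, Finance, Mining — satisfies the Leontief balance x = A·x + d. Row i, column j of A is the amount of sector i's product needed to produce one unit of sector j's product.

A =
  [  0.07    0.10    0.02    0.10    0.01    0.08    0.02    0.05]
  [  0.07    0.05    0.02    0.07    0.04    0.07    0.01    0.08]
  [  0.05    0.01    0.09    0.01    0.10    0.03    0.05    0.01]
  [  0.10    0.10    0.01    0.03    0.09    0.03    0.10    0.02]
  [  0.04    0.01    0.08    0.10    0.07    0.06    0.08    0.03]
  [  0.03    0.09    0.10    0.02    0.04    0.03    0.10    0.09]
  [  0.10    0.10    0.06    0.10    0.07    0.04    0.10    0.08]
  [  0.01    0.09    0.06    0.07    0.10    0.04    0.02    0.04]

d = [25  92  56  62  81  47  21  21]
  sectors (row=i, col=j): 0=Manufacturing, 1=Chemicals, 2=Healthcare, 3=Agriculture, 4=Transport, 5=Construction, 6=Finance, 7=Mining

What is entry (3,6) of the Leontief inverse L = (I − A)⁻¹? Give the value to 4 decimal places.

Form M = I − A:
  [  0.93   -0.10   -0.02   -0.10   -0.01   -0.08   -0.02   -0.05]
  [ -0.07    0.95   -0.02   -0.07   -0.04   -0.07   -0.01   -0.08]
  [ -0.05   -0.01    0.91   -0.01   -0.10   -0.03   -0.05   -0.01]
  [ -0.10   -0.10   -0.01    0.97   -0.09   -0.03   -0.10   -0.02]
  [ -0.04   -0.01   -0.08   -0.10    0.93   -0.06   -0.08   -0.03]
  [ -0.03   -0.09   -0.10   -0.02   -0.04    0.97   -0.10   -0.09]
  [ -0.10   -0.10   -0.06   -0.10   -0.07   -0.04    0.90   -0.08]
  [ -0.01   -0.09   -0.06   -0.07   -0.10   -0.04   -0.02    0.96]
Leontief inverse L = M⁻¹:
  [  1.1217    0.1627    0.0592    0.1505    0.0605    0.1212    0.0677    0.0946]
  [  0.1132    1.1054    0.0589    0.1174    0.0878    0.1071    0.0534    0.1183]
  [  0.0884    0.0474    1.1305    0.0525    0.1434    0.0616    0.0916    0.0393]
  [  0.1593    0.1646    0.0552    1.0971    0.1434    0.0787    0.1534    0.0701]
  [  0.0968    0.0709    0.1299    0.1548    1.1310    0.1006    0.1407    0.0720]
  [  0.0851    0.1509    0.1523    0.0797    0.1039    1.0744    0.1525    0.1369]
  [  0.1772    0.1868    0.1207    0.1813    0.1482    0.1007    1.1715    0.1415]
  [  0.0568    0.1379    0.1032    0.1191    0.1535    0.0782    0.0680    1.0775]
Total output x = L · d:
  x_0 = 1.1217·25 + 0.1627·92 + 0.0592·56 + 0.1505·62 + 0.0605·81 + 0.1212·47 + 0.0677·21 + 0.0946·21 = 69.6678
  x_1 = 0.1132·25 + 1.1054·92 + 0.0589·56 + 0.1174·62 + 0.0878·81 + 0.1071·47 + 0.0534·21 + 0.1183·21 = 130.8554
  x_2 = 0.0884·25 + 0.0474·92 + 1.1305·56 + 0.0525·62 + 0.1434·81 + 0.0616·47 + 0.0916·21 + 0.0393·21 = 90.3969
  x_3 = 0.1593·25 + 0.1646·92 + 0.0552·56 + 1.0971·62 + 0.1434·81 + 0.0787·47 + 0.1534·21 + 0.0701·21 = 110.2348
  x_4 = 0.0968·25 + 0.0709·92 + 0.1299·56 + 0.1548·62 + 1.1310·81 + 0.1006·47 + 0.1407·21 + 0.0720·21 = 126.6194
  x_5 = 0.0851·25 + 0.1509·92 + 0.1523·56 + 0.0797·62 + 0.1039·81 + 1.0744·47 + 0.1525·21 + 0.1369·21 = 94.4720
  x_6 = 0.1772·25 + 0.1868·92 + 0.1207·56 + 0.1813·62 + 0.1482·81 + 0.1007·47 + 1.1715·21 + 0.1415·21 = 83.9292
  x_7 = 0.0568·25 + 0.1379·92 + 0.1032·56 + 0.1191·62 + 0.1535·81 + 0.0782·47 + 0.0680·21 + 1.0775·21 = 67.4305

L[3,6] = 0.1534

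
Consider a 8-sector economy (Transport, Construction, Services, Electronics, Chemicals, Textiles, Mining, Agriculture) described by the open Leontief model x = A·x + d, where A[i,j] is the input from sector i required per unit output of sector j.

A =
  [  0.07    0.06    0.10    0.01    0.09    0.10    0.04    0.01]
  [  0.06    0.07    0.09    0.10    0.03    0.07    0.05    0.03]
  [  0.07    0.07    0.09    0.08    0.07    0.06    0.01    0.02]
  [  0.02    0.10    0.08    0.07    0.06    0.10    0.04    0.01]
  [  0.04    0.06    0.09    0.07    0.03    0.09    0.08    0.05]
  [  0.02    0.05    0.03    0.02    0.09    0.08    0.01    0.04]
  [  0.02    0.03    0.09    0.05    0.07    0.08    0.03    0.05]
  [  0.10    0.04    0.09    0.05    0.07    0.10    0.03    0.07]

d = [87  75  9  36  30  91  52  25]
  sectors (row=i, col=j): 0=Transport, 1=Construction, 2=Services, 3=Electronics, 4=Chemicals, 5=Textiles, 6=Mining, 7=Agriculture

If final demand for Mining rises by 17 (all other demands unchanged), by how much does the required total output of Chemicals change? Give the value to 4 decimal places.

1.8798

Form M = I − A:
  [  0.93   -0.06   -0.10   -0.01   -0.09   -0.10   -0.04   -0.01]
  [ -0.06    0.93   -0.09   -0.10   -0.03   -0.07   -0.05   -0.03]
  [ -0.07   -0.07    0.91   -0.08   -0.07   -0.06   -0.01   -0.02]
  [ -0.02   -0.10   -0.08    0.93   -0.06   -0.10   -0.04   -0.01]
  [ -0.04   -0.06   -0.09   -0.07    0.97   -0.09   -0.08   -0.05]
  [ -0.02   -0.05   -0.03   -0.02   -0.09    0.92   -0.01   -0.04]
  [ -0.02   -0.03   -0.09   -0.05   -0.07   -0.08    0.97   -0.05]
  [ -0.10   -0.04   -0.09   -0.05   -0.07   -0.10   -0.03    0.93]
Leontief inverse L = M⁻¹:
  [  1.1124    0.1136    0.1697    0.0594    0.1465    0.1718    0.0710    0.0390]
  [  0.1036    1.1297    0.1642    0.1541    0.0896    0.1468    0.0813    0.0582]
  [  0.1125    0.1274    1.1609    0.1318    0.1250    0.1329    0.0417    0.0464]
  [  0.0597    0.1564    0.1486    1.1237    0.1144    0.1717    0.0708    0.0383]
  [  0.0843    0.1176    0.1642    0.1237    1.0913    0.1675    0.1106    0.0814]
  [  0.0502    0.0882    0.0789    0.0561    0.1287    1.1328    0.0340    0.0632]
  [  0.0577    0.0782    0.1511    0.0951    0.1197    0.1444    1.0566    0.0769]
  [  0.1518    0.1024    0.1714    0.1046    0.1377    0.1859    0.0650    1.1039]
Total output x = L · d:
  x_0 = 1.1124·87 + 0.1136·75 + 0.1697·9 + 0.0594·36 + 0.1465·30 + 0.1718·91 + 0.0710·52 + 0.0390·25 = 133.6596
  x_1 = 0.1036·87 + 1.1297·75 + 0.1642·9 + 0.1541·36 + 0.0896·30 + 0.1468·91 + 0.0813·52 + 0.0582·25 = 122.4941
  x_2 = 0.1125·87 + 0.1274·75 + 1.1609·9 + 0.1318·36 + 0.1250·30 + 0.1329·91 + 0.0417·52 + 0.0464·25 = 53.7036
  x_3 = 0.0597·87 + 0.1564·75 + 0.1486·9 + 1.1237·36 + 0.1144·30 + 0.1717·91 + 0.0708·52 + 0.0383·25 = 82.4117
  x_4 = 0.0843·87 + 0.1176·75 + 0.1642·9 + 0.1237·36 + 1.0913·30 + 0.1675·91 + 0.1106·52 + 0.0814·25 = 77.8460
  x_5 = 0.0502·87 + 0.0882·75 + 0.0789·9 + 0.0561·36 + 0.1287·30 + 1.1328·91 + 0.0340·52 + 0.0632·25 = 124.0053
  x_6 = 0.0577·87 + 0.0782·75 + 0.1511·9 + 0.0951·36 + 0.1197·30 + 0.1444·91 + 1.0566·52 + 0.0769·25 = 89.2605
  x_7 = 0.1518·87 + 0.1024·75 + 0.1714·9 + 0.1046·36 + 0.1377·30 + 0.1859·91 + 0.0650·52 + 1.1039·25 = 78.2228
Δx_4 = L[4,6] · Δd_6 = 0.1106 · 17 = 1.8798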